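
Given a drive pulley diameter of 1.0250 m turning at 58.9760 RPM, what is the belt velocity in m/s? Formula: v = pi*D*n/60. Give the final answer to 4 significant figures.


v = pi * 1.0250 * 58.9760 / 60
v = 3.165 m/s


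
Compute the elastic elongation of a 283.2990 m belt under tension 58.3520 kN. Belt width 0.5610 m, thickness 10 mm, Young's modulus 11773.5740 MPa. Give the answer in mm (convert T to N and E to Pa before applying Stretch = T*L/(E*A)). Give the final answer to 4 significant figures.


A = 0.5610 * 0.01 = 0.00561 m^2
Stretch = 58.3520*1000 * 283.2990 / (11773.5740e6 * 0.00561) * 1000
Stretch = 250.3 mm


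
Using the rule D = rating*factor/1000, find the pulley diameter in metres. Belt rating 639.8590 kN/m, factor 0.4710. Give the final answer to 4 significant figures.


D = 639.8590 * 0.4710 / 1000
D = 0.3014 m


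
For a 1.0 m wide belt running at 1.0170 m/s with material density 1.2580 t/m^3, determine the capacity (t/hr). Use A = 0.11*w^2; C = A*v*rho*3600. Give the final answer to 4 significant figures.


A = 0.11 * 1.0^2 = 0.11 m^2
C = 0.11 * 1.0170 * 1.2580 * 3600
C = 506.6 t/hr


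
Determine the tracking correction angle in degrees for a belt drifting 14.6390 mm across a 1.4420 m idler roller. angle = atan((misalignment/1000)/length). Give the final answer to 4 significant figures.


misalign_m = 14.6390 / 1000 = 0.014639 m
angle = atan(0.014639 / 1.4420)
angle = 0.5816 deg


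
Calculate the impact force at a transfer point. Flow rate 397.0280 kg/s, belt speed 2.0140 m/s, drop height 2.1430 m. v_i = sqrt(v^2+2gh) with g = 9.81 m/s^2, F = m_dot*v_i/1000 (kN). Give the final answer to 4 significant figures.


v_i = sqrt(2.0140^2 + 2*9.81*2.1430) = 6.78983 m/s
F = 397.0280 * 6.78983 / 1000
F = 2.696 kN


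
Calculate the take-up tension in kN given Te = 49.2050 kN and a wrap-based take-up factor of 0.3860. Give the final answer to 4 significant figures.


T_tu = 49.2050 * 0.3860
T_tu = 18.99 kN


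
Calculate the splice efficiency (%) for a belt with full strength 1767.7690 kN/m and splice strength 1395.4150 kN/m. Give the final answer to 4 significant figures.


Eff = 1395.4150 / 1767.7690 * 100
Eff = 78.94 %


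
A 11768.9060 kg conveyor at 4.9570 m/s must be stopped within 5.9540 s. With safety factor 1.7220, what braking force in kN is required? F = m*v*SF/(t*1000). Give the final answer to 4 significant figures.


F = 11768.9060 * 4.9570 / 5.9540 * 1.7220 / 1000
F = 16.87 kN


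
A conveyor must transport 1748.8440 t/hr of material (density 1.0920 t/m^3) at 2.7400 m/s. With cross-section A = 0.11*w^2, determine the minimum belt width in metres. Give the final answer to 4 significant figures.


A_req = 1748.8440 / (2.7400 * 1.0920 * 3600) = 0.162359 m^2
w = sqrt(0.162359 / 0.11)
w = 1.215 m


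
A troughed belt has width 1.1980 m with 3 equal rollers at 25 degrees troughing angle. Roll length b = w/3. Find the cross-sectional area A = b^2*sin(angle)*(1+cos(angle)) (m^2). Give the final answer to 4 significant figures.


b = 1.1980/3 = 0.399333 m
A = 0.399333^2 * sin(25 deg) * (1 + cos(25 deg))
A = 0.1285 m^2


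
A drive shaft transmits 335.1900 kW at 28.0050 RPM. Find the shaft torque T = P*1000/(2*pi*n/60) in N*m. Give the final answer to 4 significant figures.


omega = 2*pi*28.0050/60 = 2.93268 rad/s
T = 335.1900*1000 / 2.93268
T = 114300 N*m


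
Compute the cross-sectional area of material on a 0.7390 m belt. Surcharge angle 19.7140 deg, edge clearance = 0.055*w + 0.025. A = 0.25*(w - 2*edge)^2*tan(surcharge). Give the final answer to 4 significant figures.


edge = 0.055*0.7390 + 0.025 = 0.065645 m
ew = 0.7390 - 2*0.065645 = 0.60771 m
A = 0.25 * 0.60771^2 * tan(19.7140 deg)
A = 0.03308 m^2


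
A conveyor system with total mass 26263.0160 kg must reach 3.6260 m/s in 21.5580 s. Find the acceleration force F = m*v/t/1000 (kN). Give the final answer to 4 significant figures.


F = 26263.0160 * 3.6260 / 21.5580 / 1000
F = 4.417 kN


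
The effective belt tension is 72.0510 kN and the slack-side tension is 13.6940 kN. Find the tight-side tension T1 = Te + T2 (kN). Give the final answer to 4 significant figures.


T1 = Te + T2 = 72.0510 + 13.6940
T1 = 85.75 kN


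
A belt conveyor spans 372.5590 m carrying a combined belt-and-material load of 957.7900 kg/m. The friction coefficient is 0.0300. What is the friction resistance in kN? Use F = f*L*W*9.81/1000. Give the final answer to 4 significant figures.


F = 0.0300 * 372.5590 * 957.7900 * 9.81 / 1000
F = 105.0 kN


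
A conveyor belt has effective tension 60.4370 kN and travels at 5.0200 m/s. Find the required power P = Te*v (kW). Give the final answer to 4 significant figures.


P = Te * v = 60.4370 * 5.0200
P = 303.4 kW


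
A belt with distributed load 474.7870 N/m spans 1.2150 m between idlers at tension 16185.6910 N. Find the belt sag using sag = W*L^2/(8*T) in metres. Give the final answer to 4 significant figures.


sag = 474.7870 * 1.2150^2 / (8 * 16185.6910)
sag = 0.005413 m


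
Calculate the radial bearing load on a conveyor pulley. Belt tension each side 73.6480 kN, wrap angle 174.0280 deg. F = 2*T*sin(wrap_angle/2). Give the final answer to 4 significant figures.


F = 2 * 73.6480 * sin(174.0280/2 deg)
F = 147.1 kN


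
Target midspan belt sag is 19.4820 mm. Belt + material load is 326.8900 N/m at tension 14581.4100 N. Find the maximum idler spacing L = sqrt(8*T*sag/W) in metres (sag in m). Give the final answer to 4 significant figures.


sag = 19.4820/1000 = 0.019482 m
L = sqrt(8 * 14581.4100 * 0.019482 / 326.8900)
L = 2.637 m


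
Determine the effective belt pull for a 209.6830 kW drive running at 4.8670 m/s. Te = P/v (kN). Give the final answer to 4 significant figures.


Te = P / v = 209.6830 / 4.8670
Te = 43.08 kN


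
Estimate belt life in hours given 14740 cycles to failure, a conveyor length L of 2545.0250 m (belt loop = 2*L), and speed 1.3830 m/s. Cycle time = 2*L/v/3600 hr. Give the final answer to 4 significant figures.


cycle_time = 2 * 2545.0250 / 1.3830 / 3600 = 1.02234 hr
life = 14740 * 1.02234 = 15070 hours


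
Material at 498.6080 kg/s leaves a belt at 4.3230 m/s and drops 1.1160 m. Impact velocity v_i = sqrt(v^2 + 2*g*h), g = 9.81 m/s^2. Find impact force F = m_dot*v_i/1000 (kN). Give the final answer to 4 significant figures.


v_i = sqrt(4.3230^2 + 2*9.81*1.1160) = 6.37058 m/s
F = 498.6080 * 6.37058 / 1000
F = 3.176 kN


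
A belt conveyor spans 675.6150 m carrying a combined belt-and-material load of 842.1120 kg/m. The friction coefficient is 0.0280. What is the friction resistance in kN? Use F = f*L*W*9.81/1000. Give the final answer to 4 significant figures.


F = 0.0280 * 675.6150 * 842.1120 * 9.81 / 1000
F = 156.3 kN


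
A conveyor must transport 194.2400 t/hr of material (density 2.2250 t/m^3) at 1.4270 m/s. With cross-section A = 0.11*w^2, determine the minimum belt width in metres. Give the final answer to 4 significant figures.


A_req = 194.2400 / (1.4270 * 2.2250 * 3600) = 0.0169935 m^2
w = sqrt(0.0169935 / 0.11)
w = 0.3930 m


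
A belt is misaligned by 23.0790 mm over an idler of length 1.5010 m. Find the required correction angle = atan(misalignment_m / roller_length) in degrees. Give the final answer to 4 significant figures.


misalign_m = 23.0790 / 1000 = 0.023079 m
angle = atan(0.023079 / 1.5010)
angle = 0.8809 deg


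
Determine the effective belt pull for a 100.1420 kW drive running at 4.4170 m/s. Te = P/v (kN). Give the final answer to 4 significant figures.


Te = P / v = 100.1420 / 4.4170
Te = 22.67 kN


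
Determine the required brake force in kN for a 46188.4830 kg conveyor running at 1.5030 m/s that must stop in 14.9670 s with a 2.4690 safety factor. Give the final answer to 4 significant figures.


F = 46188.4830 * 1.5030 / 14.9670 * 2.4690 / 1000
F = 11.45 kN


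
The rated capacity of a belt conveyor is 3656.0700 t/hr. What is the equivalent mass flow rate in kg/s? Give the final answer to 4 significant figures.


m_dot = 3656.0700 * 1000 / 3600
m_dot = 1016 kg/s


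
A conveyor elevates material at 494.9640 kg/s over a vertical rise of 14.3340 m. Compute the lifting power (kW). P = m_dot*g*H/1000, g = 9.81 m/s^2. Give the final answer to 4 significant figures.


P = 494.9640 * 9.81 * 14.3340 / 1000
P = 69.60 kW


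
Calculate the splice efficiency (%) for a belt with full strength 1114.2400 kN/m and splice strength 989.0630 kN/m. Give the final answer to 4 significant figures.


Eff = 989.0630 / 1114.2400 * 100
Eff = 88.77 %


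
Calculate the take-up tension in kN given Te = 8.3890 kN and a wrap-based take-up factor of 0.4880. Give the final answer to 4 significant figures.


T_tu = 8.3890 * 0.4880
T_tu = 4.094 kN


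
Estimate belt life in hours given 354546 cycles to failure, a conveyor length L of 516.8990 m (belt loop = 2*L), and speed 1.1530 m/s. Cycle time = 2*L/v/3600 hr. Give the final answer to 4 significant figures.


cycle_time = 2 * 516.8990 / 1.1530 / 3600 = 0.24906 hr
life = 354546 * 0.24906 = 88300 hours


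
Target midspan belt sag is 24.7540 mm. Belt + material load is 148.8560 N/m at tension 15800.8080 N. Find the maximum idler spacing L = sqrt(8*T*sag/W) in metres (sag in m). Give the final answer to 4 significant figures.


sag = 24.7540/1000 = 0.024754 m
L = sqrt(8 * 15800.8080 * 0.024754 / 148.8560)
L = 4.585 m


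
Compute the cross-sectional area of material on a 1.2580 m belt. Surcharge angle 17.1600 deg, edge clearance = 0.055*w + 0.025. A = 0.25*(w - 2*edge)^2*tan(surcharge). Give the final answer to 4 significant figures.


edge = 0.055*1.2580 + 0.025 = 0.09419 m
ew = 1.2580 - 2*0.09419 = 1.06962 m
A = 0.25 * 1.06962^2 * tan(17.1600 deg)
A = 0.08832 m^2


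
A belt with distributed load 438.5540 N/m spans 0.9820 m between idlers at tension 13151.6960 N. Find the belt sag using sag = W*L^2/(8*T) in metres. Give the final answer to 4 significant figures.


sag = 438.5540 * 0.9820^2 / (8 * 13151.6960)
sag = 0.004020 m


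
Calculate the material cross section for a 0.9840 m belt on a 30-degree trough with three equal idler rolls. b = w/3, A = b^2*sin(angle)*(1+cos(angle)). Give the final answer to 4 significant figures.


b = 0.9840/3 = 0.328 m
A = 0.328^2 * sin(30 deg) * (1 + cos(30 deg))
A = 0.1004 m^2


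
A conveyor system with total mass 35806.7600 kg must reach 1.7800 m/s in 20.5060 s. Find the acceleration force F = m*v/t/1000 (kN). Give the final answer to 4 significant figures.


F = 35806.7600 * 1.7800 / 20.5060 / 1000
F = 3.108 kN


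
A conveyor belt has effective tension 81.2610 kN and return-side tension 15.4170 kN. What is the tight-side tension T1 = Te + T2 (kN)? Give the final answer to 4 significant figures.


T1 = Te + T2 = 81.2610 + 15.4170
T1 = 96.68 kN


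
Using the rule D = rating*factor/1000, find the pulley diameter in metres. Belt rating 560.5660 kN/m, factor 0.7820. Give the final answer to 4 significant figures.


D = 560.5660 * 0.7820 / 1000
D = 0.4384 m


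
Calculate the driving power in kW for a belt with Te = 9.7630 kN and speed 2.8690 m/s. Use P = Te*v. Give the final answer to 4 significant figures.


P = Te * v = 9.7630 * 2.8690
P = 28.01 kW


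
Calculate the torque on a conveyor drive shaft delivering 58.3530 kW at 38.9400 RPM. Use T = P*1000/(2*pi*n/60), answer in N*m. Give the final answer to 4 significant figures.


omega = 2*pi*38.9400/60 = 4.07779 rad/s
T = 58.3530*1000 / 4.07779
T = 14310 N*m


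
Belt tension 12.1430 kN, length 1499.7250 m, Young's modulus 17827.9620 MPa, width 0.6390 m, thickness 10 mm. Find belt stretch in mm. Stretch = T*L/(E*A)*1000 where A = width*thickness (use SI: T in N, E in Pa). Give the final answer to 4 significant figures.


A = 0.6390 * 0.01 = 0.00639 m^2
Stretch = 12.1430*1000 * 1499.7250 / (17827.9620e6 * 0.00639) * 1000
Stretch = 159.9 mm


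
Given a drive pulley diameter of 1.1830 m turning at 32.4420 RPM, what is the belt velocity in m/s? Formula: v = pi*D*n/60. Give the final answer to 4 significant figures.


v = pi * 1.1830 * 32.4420 / 60
v = 2.010 m/s


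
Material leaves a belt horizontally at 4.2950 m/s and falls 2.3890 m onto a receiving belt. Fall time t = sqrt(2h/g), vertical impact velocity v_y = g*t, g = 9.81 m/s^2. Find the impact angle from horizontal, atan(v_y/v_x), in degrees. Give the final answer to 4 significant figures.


t = sqrt(2*2.3890/9.81) = 0.697893 s
v_y = 9.81 * 0.697893 = 6.84633 m/s
angle = atan(6.84633 / 4.2950) = 57.90 deg


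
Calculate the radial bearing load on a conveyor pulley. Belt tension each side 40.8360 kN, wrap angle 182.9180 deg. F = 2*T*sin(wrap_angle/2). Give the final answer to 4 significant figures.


F = 2 * 40.8360 * sin(182.9180/2 deg)
F = 81.65 kN


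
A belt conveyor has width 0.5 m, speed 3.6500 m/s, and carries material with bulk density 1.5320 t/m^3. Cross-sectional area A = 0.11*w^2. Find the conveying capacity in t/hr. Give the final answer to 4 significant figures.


A = 0.11 * 0.5^2 = 0.0275 m^2
C = 0.0275 * 3.6500 * 1.5320 * 3600
C = 553.6 t/hr


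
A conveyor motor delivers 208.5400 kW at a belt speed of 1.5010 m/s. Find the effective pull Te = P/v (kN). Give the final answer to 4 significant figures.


Te = P / v = 208.5400 / 1.5010
Te = 138.9 kN


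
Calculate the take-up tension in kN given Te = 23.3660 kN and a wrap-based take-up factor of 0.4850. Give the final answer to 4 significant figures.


T_tu = 23.3660 * 0.4850
T_tu = 11.33 kN


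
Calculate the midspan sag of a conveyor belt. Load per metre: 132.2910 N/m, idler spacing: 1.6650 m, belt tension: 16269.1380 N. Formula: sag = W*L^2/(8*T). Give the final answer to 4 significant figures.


sag = 132.2910 * 1.6650^2 / (8 * 16269.1380)
sag = 0.002818 m


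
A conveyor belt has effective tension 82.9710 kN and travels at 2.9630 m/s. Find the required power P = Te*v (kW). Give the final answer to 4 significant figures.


P = Te * v = 82.9710 * 2.9630
P = 245.8 kW


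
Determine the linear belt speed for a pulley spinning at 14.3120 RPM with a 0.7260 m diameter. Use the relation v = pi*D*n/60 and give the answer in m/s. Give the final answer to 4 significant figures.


v = pi * 0.7260 * 14.3120 / 60
v = 0.5440 m/s


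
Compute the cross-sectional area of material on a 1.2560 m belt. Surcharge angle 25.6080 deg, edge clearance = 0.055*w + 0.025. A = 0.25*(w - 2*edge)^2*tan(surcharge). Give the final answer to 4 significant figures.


edge = 0.055*1.2560 + 0.025 = 0.09408 m
ew = 1.2560 - 2*0.09408 = 1.06784 m
A = 0.25 * 1.06784^2 * tan(25.6080 deg)
A = 0.1366 m^2


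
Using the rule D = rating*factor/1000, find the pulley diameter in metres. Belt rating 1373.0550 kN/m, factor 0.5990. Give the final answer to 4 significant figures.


D = 1373.0550 * 0.5990 / 1000
D = 0.8225 m


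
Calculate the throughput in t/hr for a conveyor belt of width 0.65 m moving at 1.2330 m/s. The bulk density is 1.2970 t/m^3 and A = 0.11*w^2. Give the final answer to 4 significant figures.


A = 0.11 * 0.65^2 = 0.046475 m^2
C = 0.046475 * 1.2330 * 1.2970 * 3600
C = 267.6 t/hr


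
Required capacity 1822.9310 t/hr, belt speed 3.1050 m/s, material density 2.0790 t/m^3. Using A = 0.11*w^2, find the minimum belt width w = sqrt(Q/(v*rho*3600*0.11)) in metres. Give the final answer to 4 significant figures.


A_req = 1822.9310 / (3.1050 * 2.0790 * 3600) = 0.0784425 m^2
w = sqrt(0.0784425 / 0.11)
w = 0.8445 m


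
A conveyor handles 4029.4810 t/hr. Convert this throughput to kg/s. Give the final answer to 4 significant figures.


m_dot = 4029.4810 * 1000 / 3600
m_dot = 1119 kg/s


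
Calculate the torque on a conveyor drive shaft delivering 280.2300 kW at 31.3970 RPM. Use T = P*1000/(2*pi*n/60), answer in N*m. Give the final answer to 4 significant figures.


omega = 2*pi*31.3970/60 = 3.28789 rad/s
T = 280.2300*1000 / 3.28789
T = 85230 N*m


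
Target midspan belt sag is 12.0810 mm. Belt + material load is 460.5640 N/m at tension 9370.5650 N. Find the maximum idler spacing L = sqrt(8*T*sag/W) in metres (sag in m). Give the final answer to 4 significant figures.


sag = 12.0810/1000 = 0.012081 m
L = sqrt(8 * 9370.5650 * 0.012081 / 460.5640)
L = 1.402 m


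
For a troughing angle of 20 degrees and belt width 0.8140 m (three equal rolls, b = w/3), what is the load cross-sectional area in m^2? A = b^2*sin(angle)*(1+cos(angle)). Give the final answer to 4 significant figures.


b = 0.8140/3 = 0.271333 m
A = 0.271333^2 * sin(20 deg) * (1 + cos(20 deg))
A = 0.04884 m^2


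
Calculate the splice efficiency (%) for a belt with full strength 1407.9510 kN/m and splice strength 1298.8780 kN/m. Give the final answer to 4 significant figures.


Eff = 1298.8780 / 1407.9510 * 100
Eff = 92.25 %


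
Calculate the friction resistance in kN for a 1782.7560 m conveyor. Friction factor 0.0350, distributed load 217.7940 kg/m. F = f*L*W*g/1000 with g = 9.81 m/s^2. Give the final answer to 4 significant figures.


F = 0.0350 * 1782.7560 * 217.7940 * 9.81 / 1000
F = 133.3 kN


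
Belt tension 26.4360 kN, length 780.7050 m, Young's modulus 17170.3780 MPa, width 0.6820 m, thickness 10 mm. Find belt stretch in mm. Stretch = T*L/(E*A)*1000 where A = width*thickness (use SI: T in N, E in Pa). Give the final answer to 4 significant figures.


A = 0.6820 * 0.01 = 0.00682 m^2
Stretch = 26.4360*1000 * 780.7050 / (17170.3780e6 * 0.00682) * 1000
Stretch = 176.2 mm


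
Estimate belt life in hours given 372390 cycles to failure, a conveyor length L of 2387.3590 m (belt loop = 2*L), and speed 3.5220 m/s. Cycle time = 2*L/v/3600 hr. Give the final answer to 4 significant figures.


cycle_time = 2 * 2387.3590 / 3.5220 / 3600 = 0.376579 hr
life = 372390 * 0.376579 = 140200 hours


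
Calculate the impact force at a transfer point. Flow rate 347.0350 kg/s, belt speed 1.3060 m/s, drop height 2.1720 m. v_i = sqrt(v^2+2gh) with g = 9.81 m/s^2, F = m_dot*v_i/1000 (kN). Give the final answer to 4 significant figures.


v_i = sqrt(1.3060^2 + 2*9.81*2.1720) = 6.65735 m/s
F = 347.0350 * 6.65735 / 1000
F = 2.310 kN


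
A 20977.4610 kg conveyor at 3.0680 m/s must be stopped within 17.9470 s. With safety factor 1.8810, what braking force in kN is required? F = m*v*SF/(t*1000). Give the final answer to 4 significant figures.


F = 20977.4610 * 3.0680 / 17.9470 * 1.8810 / 1000
F = 6.745 kN


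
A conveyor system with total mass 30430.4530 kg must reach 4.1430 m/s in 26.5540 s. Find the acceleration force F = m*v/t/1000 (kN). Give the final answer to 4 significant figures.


F = 30430.4530 * 4.1430 / 26.5540 / 1000
F = 4.748 kN


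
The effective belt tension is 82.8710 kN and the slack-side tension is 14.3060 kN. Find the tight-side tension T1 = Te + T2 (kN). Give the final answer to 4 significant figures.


T1 = Te + T2 = 82.8710 + 14.3060
T1 = 97.18 kN


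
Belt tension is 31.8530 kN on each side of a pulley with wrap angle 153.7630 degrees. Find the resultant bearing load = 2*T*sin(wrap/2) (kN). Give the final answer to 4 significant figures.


F = 2 * 31.8530 * sin(153.7630/2 deg)
F = 62.04 kN


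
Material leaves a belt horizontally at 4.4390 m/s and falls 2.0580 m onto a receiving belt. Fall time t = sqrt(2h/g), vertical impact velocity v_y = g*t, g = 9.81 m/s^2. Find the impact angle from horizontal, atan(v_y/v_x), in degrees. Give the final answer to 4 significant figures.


t = sqrt(2*2.0580/9.81) = 0.647744 s
v_y = 9.81 * 0.647744 = 6.35437 m/s
angle = atan(6.35437 / 4.4390) = 55.06 deg


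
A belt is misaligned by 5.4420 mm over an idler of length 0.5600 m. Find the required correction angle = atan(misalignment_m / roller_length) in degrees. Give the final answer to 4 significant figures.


misalign_m = 5.4420 / 1000 = 0.005442 m
angle = atan(0.005442 / 0.5600)
angle = 0.5568 deg


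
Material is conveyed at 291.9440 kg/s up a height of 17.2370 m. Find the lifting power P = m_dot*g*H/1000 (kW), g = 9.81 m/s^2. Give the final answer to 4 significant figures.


P = 291.9440 * 9.81 * 17.2370 / 1000
P = 49.37 kW


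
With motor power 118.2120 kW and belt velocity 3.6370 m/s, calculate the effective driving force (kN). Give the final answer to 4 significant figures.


Te = P / v = 118.2120 / 3.6370
Te = 32.50 kN


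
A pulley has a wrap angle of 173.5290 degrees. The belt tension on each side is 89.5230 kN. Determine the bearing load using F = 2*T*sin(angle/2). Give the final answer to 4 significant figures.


F = 2 * 89.5230 * sin(173.5290/2 deg)
F = 178.8 kN


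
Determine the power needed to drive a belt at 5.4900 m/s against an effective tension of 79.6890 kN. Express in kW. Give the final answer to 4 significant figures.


P = Te * v = 79.6890 * 5.4900
P = 437.5 kW


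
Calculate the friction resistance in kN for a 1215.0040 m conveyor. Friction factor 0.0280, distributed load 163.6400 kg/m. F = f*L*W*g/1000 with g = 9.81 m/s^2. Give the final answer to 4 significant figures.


F = 0.0280 * 1215.0040 * 163.6400 * 9.81 / 1000
F = 54.61 kN


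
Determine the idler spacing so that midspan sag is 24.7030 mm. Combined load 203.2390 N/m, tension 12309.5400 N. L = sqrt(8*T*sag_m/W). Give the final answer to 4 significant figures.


sag = 24.7030/1000 = 0.024703 m
L = sqrt(8 * 12309.5400 * 0.024703 / 203.2390)
L = 3.460 m


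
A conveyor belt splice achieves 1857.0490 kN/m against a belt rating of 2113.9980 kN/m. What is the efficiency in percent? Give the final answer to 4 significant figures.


Eff = 1857.0490 / 2113.9980 * 100
Eff = 87.85 %


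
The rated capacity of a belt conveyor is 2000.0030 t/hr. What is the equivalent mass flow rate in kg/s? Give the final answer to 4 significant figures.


m_dot = 2000.0030 * 1000 / 3600
m_dot = 555.6 kg/s


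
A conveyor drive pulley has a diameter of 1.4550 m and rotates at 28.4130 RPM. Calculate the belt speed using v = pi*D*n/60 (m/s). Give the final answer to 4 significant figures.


v = pi * 1.4550 * 28.4130 / 60
v = 2.165 m/s


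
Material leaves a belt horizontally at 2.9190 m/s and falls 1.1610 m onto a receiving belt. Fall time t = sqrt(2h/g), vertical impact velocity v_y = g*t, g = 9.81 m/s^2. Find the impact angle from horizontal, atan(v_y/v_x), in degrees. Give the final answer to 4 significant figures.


t = sqrt(2*1.1610/9.81) = 0.486515 s
v_y = 9.81 * 0.486515 = 4.77271 m/s
angle = atan(4.77271 / 2.9190) = 58.55 deg


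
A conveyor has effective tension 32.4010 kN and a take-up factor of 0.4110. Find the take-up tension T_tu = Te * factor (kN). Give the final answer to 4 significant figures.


T_tu = 32.4010 * 0.4110
T_tu = 13.32 kN


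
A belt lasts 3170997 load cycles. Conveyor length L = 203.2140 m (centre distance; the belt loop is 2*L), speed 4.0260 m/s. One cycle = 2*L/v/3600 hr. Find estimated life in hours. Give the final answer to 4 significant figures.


cycle_time = 2 * 203.2140 / 4.0260 / 3600 = 0.0280419 hr
life = 3170997 * 0.0280419 = 88920 hours


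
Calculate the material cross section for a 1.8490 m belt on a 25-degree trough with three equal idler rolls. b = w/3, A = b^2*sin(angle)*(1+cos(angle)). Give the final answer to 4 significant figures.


b = 1.8490/3 = 0.616333 m
A = 0.616333^2 * sin(25 deg) * (1 + cos(25 deg))
A = 0.3060 m^2


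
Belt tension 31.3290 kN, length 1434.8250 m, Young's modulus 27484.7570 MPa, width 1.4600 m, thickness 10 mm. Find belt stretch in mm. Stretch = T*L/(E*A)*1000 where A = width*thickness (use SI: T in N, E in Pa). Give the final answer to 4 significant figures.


A = 1.4600 * 0.01 = 0.01460 m^2
Stretch = 31.3290*1000 * 1434.8250 / (27484.7570e6 * 0.01460) * 1000
Stretch = 112.0 mm


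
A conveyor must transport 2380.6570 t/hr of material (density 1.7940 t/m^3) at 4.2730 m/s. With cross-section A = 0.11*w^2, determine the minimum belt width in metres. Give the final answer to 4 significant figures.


A_req = 2380.6570 / (4.2730 * 1.7940 * 3600) = 0.0862659 m^2
w = sqrt(0.0862659 / 0.11)
w = 0.8856 m


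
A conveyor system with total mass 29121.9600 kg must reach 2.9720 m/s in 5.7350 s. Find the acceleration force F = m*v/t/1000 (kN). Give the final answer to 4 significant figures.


F = 29121.9600 * 2.9720 / 5.7350 / 1000
F = 15.09 kN


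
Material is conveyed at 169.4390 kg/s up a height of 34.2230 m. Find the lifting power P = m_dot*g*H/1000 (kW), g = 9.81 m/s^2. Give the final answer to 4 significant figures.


P = 169.4390 * 9.81 * 34.2230 / 1000
P = 56.89 kW


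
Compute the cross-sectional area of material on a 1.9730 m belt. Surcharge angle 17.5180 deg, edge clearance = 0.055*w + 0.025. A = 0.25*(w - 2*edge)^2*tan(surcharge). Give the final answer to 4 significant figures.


edge = 0.055*1.9730 + 0.025 = 0.133515 m
ew = 1.9730 - 2*0.133515 = 1.70597 m
A = 0.25 * 1.70597^2 * tan(17.5180 deg)
A = 0.2297 m^2


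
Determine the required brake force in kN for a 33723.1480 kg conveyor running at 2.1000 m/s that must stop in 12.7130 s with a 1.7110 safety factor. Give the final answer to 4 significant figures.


F = 33723.1480 * 2.1000 / 12.7130 * 1.7110 / 1000
F = 9.531 kN


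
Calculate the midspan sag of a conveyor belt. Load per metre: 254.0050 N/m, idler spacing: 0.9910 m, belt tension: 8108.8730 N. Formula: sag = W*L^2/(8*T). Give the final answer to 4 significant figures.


sag = 254.0050 * 0.9910^2 / (8 * 8108.8730)
sag = 0.003845 m


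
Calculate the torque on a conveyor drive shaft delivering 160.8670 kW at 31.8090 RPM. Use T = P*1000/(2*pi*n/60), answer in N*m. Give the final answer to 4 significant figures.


omega = 2*pi*31.8090/60 = 3.33103 rad/s
T = 160.8670*1000 / 3.33103
T = 48290 N*m


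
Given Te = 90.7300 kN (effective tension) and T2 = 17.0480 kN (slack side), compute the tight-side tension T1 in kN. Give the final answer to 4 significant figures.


T1 = Te + T2 = 90.7300 + 17.0480
T1 = 107.8 kN


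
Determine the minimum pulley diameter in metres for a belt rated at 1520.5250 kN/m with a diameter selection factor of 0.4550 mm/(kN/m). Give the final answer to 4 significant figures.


D = 1520.5250 * 0.4550 / 1000
D = 0.6918 m


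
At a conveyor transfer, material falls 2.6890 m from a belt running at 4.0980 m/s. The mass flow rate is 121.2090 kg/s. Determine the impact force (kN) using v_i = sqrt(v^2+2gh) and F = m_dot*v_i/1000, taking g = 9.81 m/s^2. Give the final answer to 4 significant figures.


v_i = sqrt(4.0980^2 + 2*9.81*2.6890) = 8.33977 m/s
F = 121.2090 * 8.33977 / 1000
F = 1.011 kN


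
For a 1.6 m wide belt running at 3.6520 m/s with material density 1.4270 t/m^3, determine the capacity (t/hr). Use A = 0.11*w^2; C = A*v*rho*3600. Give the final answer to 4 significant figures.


A = 0.11 * 1.6^2 = 0.2816 m^2
C = 0.2816 * 3.6520 * 1.4270 * 3600
C = 5283 t/hr


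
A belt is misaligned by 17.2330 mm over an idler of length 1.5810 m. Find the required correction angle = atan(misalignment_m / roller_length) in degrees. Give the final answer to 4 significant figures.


misalign_m = 17.2330 / 1000 = 0.017233 m
angle = atan(0.017233 / 1.5810)
angle = 0.6245 deg


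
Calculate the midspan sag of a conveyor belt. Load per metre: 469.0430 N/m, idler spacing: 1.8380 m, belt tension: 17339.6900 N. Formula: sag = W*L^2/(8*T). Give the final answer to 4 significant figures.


sag = 469.0430 * 1.8380^2 / (8 * 17339.6900)
sag = 0.01142 m


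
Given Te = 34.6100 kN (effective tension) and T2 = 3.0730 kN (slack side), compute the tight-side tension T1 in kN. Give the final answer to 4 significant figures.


T1 = Te + T2 = 34.6100 + 3.0730
T1 = 37.68 kN


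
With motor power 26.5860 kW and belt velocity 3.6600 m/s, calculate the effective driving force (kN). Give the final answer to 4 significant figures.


Te = P / v = 26.5860 / 3.6600
Te = 7.264 kN


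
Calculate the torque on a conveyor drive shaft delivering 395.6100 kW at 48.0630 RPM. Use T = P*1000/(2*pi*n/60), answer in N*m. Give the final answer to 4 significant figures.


omega = 2*pi*48.0630/60 = 5.03315 rad/s
T = 395.6100*1000 / 5.03315
T = 78600 N*m


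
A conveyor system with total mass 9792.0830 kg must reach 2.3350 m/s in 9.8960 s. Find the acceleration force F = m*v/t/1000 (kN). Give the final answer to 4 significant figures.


F = 9792.0830 * 2.3350 / 9.8960 / 1000
F = 2.310 kN


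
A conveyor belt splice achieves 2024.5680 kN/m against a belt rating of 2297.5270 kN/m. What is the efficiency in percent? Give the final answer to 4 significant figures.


Eff = 2024.5680 / 2297.5270 * 100
Eff = 88.12 %


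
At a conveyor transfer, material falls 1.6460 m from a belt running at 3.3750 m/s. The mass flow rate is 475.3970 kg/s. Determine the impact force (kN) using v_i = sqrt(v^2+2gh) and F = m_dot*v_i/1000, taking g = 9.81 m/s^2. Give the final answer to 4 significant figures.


v_i = sqrt(3.3750^2 + 2*9.81*1.6460) = 6.60947 m/s
F = 475.3970 * 6.60947 / 1000
F = 3.142 kN


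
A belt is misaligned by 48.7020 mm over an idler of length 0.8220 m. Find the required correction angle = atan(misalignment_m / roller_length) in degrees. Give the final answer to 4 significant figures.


misalign_m = 48.7020 / 1000 = 0.048702 m
angle = atan(0.048702 / 0.8220)
angle = 3.391 deg


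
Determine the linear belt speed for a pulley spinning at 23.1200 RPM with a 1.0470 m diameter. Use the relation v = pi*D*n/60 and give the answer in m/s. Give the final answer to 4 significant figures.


v = pi * 1.0470 * 23.1200 / 60
v = 1.267 m/s


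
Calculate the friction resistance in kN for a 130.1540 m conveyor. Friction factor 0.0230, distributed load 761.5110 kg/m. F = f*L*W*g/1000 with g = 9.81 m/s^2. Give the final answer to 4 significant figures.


F = 0.0230 * 130.1540 * 761.5110 * 9.81 / 1000
F = 22.36 kN


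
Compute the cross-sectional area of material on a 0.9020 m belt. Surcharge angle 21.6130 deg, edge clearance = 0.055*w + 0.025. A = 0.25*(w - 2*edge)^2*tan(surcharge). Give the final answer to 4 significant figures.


edge = 0.055*0.9020 + 0.025 = 0.07461 m
ew = 0.9020 - 2*0.07461 = 0.75278 m
A = 0.25 * 0.75278^2 * tan(21.6130 deg)
A = 0.05613 m^2


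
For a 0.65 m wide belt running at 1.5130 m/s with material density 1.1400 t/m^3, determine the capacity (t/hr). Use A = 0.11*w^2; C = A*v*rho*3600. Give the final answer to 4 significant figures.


A = 0.11 * 0.65^2 = 0.046475 m^2
C = 0.046475 * 1.5130 * 1.1400 * 3600
C = 288.6 t/hr


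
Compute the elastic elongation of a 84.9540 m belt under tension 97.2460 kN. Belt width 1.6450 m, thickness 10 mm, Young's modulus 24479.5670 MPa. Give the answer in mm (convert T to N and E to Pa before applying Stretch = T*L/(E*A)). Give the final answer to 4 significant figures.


A = 1.6450 * 0.01 = 0.01645 m^2
Stretch = 97.2460*1000 * 84.9540 / (24479.5670e6 * 0.01645) * 1000
Stretch = 20.52 mm


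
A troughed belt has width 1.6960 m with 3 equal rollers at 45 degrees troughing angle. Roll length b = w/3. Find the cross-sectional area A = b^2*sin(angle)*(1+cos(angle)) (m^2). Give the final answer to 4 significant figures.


b = 1.6960/3 = 0.565333 m
A = 0.565333^2 * sin(45 deg) * (1 + cos(45 deg))
A = 0.3858 m^2


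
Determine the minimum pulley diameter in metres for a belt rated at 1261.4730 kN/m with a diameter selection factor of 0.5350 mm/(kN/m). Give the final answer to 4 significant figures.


D = 1261.4730 * 0.5350 / 1000
D = 0.6749 m


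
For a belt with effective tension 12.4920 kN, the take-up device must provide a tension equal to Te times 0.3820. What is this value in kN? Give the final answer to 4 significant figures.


T_tu = 12.4920 * 0.3820
T_tu = 4.772 kN


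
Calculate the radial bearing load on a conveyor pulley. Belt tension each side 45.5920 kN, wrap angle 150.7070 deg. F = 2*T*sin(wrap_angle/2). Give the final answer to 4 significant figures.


F = 2 * 45.5920 * sin(150.7070/2 deg)
F = 88.22 kN


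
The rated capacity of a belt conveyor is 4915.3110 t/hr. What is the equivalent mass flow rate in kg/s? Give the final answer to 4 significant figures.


m_dot = 4915.3110 * 1000 / 3600
m_dot = 1365 kg/s


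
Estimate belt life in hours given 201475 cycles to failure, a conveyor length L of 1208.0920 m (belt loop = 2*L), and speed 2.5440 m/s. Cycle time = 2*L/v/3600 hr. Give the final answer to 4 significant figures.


cycle_time = 2 * 1208.0920 / 2.5440 / 3600 = 0.263822 hr
life = 201475 * 0.263822 = 53150 hours


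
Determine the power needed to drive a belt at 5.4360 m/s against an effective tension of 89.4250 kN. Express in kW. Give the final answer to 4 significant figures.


P = Te * v = 89.4250 * 5.4360
P = 486.1 kW


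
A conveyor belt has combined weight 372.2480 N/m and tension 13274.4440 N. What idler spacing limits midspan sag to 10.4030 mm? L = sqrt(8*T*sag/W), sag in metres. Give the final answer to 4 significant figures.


sag = 10.4030/1000 = 0.010403 m
L = sqrt(8 * 13274.4440 * 0.010403 / 372.2480)
L = 1.723 m


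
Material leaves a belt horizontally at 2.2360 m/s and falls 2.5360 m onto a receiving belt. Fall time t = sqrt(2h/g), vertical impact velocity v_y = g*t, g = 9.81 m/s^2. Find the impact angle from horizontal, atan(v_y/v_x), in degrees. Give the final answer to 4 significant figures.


t = sqrt(2*2.5360/9.81) = 0.719043 s
v_y = 9.81 * 0.719043 = 7.05381 m/s
angle = atan(7.05381 / 2.2360) = 72.41 deg


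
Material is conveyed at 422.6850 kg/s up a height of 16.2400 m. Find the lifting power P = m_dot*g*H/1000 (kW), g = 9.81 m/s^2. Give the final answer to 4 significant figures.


P = 422.6850 * 9.81 * 16.2400 / 1000
P = 67.34 kW


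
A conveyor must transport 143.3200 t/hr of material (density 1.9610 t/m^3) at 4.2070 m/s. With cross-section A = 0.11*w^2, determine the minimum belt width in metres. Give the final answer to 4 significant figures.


A_req = 143.3200 / (4.2070 * 1.9610 * 3600) = 0.00482563 m^2
w = sqrt(0.00482563 / 0.11)
w = 0.2095 m


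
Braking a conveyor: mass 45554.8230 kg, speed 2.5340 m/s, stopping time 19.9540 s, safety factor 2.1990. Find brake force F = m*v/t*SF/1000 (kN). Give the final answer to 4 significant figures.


F = 45554.8230 * 2.5340 / 19.9540 * 2.1990 / 1000
F = 12.72 kN


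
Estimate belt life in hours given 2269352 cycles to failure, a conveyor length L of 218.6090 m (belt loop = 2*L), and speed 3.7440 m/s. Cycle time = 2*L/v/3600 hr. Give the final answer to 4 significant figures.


cycle_time = 2 * 218.6090 / 3.7440 / 3600 = 0.0324384 hr
life = 2269352 * 0.0324384 = 73610 hours


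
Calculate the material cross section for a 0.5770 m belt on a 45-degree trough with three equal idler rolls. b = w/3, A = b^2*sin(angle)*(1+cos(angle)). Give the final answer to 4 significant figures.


b = 0.5770/3 = 0.192333 m
A = 0.192333^2 * sin(45 deg) * (1 + cos(45 deg))
A = 0.04465 m^2


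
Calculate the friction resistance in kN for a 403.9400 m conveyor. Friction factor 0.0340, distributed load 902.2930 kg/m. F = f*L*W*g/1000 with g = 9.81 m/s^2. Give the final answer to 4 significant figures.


F = 0.0340 * 403.9400 * 902.2930 * 9.81 / 1000
F = 121.6 kN


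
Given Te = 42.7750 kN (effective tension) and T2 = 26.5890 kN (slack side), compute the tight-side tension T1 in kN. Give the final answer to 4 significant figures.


T1 = Te + T2 = 42.7750 + 26.5890
T1 = 69.36 kN


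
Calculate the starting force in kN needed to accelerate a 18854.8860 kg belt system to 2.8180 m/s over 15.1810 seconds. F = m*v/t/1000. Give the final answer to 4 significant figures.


F = 18854.8860 * 2.8180 / 15.1810 / 1000
F = 3.500 kN


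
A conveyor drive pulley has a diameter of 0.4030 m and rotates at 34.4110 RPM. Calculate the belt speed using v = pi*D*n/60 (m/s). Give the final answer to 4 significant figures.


v = pi * 0.4030 * 34.4110 / 60
v = 0.7261 m/s


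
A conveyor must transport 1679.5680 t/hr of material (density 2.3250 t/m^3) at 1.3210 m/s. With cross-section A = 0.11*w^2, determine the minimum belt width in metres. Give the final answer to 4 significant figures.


A_req = 1679.5680 / (1.3210 * 2.3250 * 3600) = 0.151904 m^2
w = sqrt(0.151904 / 0.11)
w = 1.175 m


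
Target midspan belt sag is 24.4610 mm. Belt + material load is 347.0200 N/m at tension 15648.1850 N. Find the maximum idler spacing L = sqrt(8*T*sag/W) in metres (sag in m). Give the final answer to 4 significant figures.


sag = 24.4610/1000 = 0.024461 m
L = sqrt(8 * 15648.1850 * 0.024461 / 347.0200)
L = 2.971 m


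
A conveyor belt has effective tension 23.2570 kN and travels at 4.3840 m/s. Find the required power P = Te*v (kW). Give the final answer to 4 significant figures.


P = Te * v = 23.2570 * 4.3840
P = 102.0 kW


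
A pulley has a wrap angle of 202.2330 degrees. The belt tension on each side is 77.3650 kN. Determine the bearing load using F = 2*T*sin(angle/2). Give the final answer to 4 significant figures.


F = 2 * 77.3650 * sin(202.2330/2 deg)
F = 151.8 kN


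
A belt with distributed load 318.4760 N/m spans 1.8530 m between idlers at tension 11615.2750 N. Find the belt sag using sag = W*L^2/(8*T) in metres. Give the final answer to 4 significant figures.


sag = 318.4760 * 1.8530^2 / (8 * 11615.2750)
sag = 0.01177 m


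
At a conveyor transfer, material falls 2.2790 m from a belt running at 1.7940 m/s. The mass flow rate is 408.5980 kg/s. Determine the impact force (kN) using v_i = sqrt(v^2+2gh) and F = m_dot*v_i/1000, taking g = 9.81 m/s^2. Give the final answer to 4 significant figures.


v_i = sqrt(1.7940^2 + 2*9.81*2.2790) = 6.92332 m/s
F = 408.5980 * 6.92332 / 1000
F = 2.829 kN


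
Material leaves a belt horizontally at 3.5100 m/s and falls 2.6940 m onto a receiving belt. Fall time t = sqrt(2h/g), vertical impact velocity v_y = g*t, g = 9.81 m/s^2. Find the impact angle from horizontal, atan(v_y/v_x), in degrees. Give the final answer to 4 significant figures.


t = sqrt(2*2.6940/9.81) = 0.741104 s
v_y = 9.81 * 0.741104 = 7.27023 m/s
angle = atan(7.27023 / 3.5100) = 64.23 deg


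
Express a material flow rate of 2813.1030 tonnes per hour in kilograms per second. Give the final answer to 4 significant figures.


m_dot = 2813.1030 * 1000 / 3600
m_dot = 781.4 kg/s


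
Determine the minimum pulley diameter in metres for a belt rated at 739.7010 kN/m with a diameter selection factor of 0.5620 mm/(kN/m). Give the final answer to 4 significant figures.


D = 739.7010 * 0.5620 / 1000
D = 0.4157 m


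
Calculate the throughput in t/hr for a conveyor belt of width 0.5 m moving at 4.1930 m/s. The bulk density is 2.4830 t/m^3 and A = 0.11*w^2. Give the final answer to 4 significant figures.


A = 0.11 * 0.5^2 = 0.0275 m^2
C = 0.0275 * 4.1930 * 2.4830 * 3600
C = 1031 t/hr


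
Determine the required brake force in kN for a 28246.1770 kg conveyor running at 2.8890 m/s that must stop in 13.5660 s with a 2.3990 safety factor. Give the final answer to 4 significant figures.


F = 28246.1770 * 2.8890 / 13.5660 * 2.3990 / 1000
F = 14.43 kN


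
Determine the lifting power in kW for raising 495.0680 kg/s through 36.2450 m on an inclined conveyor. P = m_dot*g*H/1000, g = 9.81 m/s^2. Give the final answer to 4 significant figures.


P = 495.0680 * 9.81 * 36.2450 / 1000
P = 176.0 kW


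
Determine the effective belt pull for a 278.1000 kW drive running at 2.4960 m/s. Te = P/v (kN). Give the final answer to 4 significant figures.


Te = P / v = 278.1000 / 2.4960
Te = 111.4 kN


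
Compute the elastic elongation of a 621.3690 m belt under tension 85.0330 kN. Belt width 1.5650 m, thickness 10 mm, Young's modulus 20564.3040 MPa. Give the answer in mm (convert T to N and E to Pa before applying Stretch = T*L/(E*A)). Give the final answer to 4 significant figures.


A = 1.5650 * 0.01 = 0.01565 m^2
Stretch = 85.0330*1000 * 621.3690 / (20564.3040e6 * 0.01565) * 1000
Stretch = 164.2 mm
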